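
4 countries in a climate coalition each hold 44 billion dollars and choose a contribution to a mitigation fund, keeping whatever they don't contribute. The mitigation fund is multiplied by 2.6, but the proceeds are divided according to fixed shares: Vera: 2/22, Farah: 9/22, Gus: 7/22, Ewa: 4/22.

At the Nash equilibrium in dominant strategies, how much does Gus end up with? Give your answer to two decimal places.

Player j's private return per contributed unit is 2.6 × (j's share). Contributing is weakly dominant for j when that share is at least 1/2.6 = 0.3846, and contributing 0 is dominant otherwise.
Farah alone (share 9/22) is above the threshold, contributing 44; the remaining 3 contribute 0. Total contributed: 44.
Gus keeps 44 and receives 2.6 × 44 × 7/22 = 36.40 from the mitigation fund, for a payoff of 80.40.

80.40 billion dollars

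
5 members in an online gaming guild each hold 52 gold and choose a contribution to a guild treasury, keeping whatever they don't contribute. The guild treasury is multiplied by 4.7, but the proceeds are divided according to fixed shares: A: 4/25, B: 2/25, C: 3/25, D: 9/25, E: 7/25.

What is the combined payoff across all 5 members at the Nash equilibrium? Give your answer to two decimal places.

644.80 gold

Player j's private return per contributed unit is 4.7 × (j's share). Contributing is weakly dominant for j when that share is at least 1/4.7 = 0.2128, and contributing 0 is dominant otherwise.
D and E are above the threshold, contributing 52 each; the remaining 3 contribute 0. Total contributed: 104.
The guild treasury pays out 4.7 × 104 = 488.80 in total (split across the unequal shares, but the aggregate is all that matters for the group sum).
The 3 free-riders keep 52 each, adding 156. Group total = 156 + 488.80 = 644.80.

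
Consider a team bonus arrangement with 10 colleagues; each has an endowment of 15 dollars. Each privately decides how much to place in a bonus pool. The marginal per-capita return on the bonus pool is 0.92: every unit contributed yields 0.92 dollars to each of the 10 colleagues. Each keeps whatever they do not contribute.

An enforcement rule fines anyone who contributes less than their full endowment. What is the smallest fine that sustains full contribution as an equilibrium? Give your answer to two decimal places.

1.20 dollars

Given the others contribute fully, the best deviation is to contribute 0 (any partial contribution still incurs the fine and gives up units whose private return 0.92 is below 1).
Deviating from 15 to 0 saves 15 dollars but forfeits the deviator's share of the drop in the bonus pool: 0.92 × 15 = 13.80.
So the deviation gain is 15 − 13.80 = 1.20, and the fine must be at least 1.20 dollars to wipe it out.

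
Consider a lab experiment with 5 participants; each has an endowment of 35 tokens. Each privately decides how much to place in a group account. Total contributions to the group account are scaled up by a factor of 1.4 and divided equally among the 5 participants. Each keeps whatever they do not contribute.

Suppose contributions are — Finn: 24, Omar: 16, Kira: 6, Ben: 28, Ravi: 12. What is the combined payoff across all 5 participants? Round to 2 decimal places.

Total contributed: 24 + 16 + 6 + 28 + 12 = 86; total kept: 5 × 35 − 86 = 89.
The group account pays out 1.4 × 86 = 120.40 in aggregate.
Group total = 89 + 120.40 = 209.40.

209.40 tokens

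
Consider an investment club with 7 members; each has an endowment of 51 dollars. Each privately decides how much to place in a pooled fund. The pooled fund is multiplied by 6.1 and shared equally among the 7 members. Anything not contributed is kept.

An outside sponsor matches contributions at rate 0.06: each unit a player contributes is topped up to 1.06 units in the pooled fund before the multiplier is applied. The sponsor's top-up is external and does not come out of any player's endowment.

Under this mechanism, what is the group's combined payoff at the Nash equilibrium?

357.00 dollars

Even with the mechanism, each unit contributed returns only 6.1 × 1.06 / 7 = 0.9237 per unit of net cost, so contributing nothing is still dominant.
At the Nash equilibrium no one contributes; group total payoff = 7 × 51 = 357.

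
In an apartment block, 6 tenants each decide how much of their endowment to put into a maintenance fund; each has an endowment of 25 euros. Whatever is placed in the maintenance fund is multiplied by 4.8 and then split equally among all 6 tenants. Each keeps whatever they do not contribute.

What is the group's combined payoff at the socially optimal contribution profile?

720.00 euros

Each contributed unit returns 4.800 to the group as a whole (0.8000 to each of 6 players), which exceeds 1, so the social optimum is full contribution: group total = 4.800 × 150 = 720.00.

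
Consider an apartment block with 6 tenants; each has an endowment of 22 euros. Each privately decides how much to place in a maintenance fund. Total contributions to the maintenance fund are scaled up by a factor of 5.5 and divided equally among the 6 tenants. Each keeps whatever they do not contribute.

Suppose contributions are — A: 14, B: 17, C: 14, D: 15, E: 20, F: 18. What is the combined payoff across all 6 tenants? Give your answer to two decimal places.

Total contributed: 14 + 17 + 14 + 15 + 20 + 18 = 98; total kept: 6 × 22 − 98 = 34.
The maintenance fund pays out 5.5 × 98 = 539.00 in aggregate.
Group total = 34 + 539.00 = 573.00.

573.00 euros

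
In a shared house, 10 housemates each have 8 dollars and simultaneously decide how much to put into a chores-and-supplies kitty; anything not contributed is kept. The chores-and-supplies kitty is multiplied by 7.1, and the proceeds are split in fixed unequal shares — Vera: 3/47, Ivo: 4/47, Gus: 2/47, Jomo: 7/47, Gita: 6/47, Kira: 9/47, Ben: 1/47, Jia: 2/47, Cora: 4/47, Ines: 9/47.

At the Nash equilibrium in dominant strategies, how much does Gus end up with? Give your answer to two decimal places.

Each unit j contributes comes back to j as 7.1 × (j's share), so j prefers to contribute only if that share exceeds 1/7.1 = 0.1408; otherwise keeping the unit dominates.
Jomo, Kira and Ines are above the threshold, contributing 8 each; the remaining 7 contribute 0. Total contributed: 24.
Gus keeps 8 and receives 7.1 × 24 × 2/47 = 7.25 from the chores-and-supplies kitty, for a payoff of 15.25.

15.25 dollars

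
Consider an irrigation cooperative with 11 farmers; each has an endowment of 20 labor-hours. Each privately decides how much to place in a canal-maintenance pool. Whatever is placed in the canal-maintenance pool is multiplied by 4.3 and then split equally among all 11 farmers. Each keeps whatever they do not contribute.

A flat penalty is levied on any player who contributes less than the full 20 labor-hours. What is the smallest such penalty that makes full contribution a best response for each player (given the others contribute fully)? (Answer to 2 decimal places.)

Given the others contribute fully, the best deviation is to contribute 0 (any partial contribution still incurs the fine and gives up units whose private return 0.3909 is below 1).
Deviating from 20 to 0 saves 20 labor-hours but forfeits the deviator's share of the drop in the canal-maintenance pool: 4.3/11 × 20 = 7.82.
So the deviation gain is 20 − 7.82 = 12.18, and the fine must be at least 12.18 labor-hours to wipe it out.

12.18 labor-hours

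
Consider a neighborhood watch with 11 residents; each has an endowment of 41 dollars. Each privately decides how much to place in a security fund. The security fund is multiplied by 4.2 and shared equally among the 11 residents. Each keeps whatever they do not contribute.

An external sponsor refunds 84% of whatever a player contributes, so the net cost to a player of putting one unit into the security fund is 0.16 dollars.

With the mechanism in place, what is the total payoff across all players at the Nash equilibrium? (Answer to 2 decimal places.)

2273.04 dollars

With the mechanism, a contributed unit returns (4.2/11) / 0.16 = 2.3864 per unit of net cost to the contributor — now above 1 — so contributing fully is weakly dominant for every player.
At the Nash equilibrium everyone contributes 41. Group total payoff = 11 × (41 × 0.84 + 4.2 × 41) = 2273.04.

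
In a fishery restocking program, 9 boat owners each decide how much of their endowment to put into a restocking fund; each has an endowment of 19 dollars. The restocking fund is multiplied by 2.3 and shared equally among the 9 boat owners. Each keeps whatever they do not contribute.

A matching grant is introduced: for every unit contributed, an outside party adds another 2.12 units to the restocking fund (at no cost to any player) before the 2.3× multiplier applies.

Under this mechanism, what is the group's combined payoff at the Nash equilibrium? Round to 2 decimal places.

171.00 dollars

Even with the mechanism, each unit contributed returns only 2.3 × 3.12 / 9 = 0.7973 per unit of net cost, so contributing nothing is still dominant.
At the Nash equilibrium no one contributes; group total payoff = 9 × 19 = 171.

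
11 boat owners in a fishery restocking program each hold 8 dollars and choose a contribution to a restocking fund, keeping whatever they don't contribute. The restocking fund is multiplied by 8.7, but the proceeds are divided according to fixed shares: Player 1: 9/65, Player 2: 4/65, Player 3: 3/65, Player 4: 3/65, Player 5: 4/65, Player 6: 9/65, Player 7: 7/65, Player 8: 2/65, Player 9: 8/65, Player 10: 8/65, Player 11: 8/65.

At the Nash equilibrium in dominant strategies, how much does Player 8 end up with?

Each unit j contributes comes back to j as 8.7 × (j's share), so j prefers to contribute only if that share exceeds 1/8.7 = 0.1149; otherwise keeping the unit dominates.
Player 1, Player 6, Player 9, Player 10 and Player 11 clear that bar, contributing 8 each; the remaining 6 contribute 0. Total contributed: 40.
Player 8 keeps 8 and receives 8.7 × 40 × 2/65 = 10.71 from the restocking fund, for a payoff of 18.71.

18.71 dollars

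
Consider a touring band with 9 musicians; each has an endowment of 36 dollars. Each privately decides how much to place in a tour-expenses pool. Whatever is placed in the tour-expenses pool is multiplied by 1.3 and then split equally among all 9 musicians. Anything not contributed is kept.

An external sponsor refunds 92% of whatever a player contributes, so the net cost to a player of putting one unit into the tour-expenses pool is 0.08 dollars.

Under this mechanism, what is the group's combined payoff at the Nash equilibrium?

The effective private return per unit is now (1.3/9) / 0.08 = 1.8056 > 1, so every player's dominant strategy flips to full contribution.
So the Nash equilibrium is full contribution by all 9; the group earns 9 × (36 × 0.92 + 1.3 × 36) = 719.28.

719.28 dollars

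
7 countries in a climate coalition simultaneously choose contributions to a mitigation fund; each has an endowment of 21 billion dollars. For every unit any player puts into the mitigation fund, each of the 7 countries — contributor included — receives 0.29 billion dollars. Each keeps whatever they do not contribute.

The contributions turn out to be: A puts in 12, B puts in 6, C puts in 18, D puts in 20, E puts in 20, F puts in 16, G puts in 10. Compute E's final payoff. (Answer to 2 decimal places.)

Total contributed: 12 + 6 + 18 + 20 + 20 + 16 + 10 = 102.
Each receives 0.29 × 102 = 29.58 from the mitigation fund.
E keeps 21 − 20 = 1, so E's payoff is 1 + 29.58 = 30.58.

30.58 billion dollars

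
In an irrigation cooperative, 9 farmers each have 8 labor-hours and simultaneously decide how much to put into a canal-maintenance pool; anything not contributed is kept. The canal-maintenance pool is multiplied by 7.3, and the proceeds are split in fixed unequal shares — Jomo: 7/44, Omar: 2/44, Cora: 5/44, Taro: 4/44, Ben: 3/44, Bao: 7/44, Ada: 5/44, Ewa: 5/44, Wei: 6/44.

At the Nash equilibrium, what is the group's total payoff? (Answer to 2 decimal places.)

172.80 labor-hours

Each unit j contributes comes back to j as 7.3 × (j's share), so j prefers to contribute only if that share exceeds 1/7.3 = 0.1370; otherwise keeping the unit dominates.
Jomo and Bao are above the threshold, contributing 8 each; the remaining 7 contribute 0. Total contributed: 16.
The canal-maintenance pool pays out 7.3 × 16 = 116.80 in total (split across the unequal shares, but the aggregate is all that matters for the group sum).
The 7 free-riders keep 8 each, adding 56. Group total = 56 + 116.80 = 172.80.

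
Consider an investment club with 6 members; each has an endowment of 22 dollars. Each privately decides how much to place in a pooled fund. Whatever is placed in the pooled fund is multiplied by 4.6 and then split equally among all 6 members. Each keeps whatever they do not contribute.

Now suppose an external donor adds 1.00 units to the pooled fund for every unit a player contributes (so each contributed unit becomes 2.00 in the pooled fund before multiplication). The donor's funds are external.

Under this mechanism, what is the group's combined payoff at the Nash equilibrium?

With the mechanism, a contributed unit returns 4.6 × 2.00 / 6 = 1.5333 per unit of net cost to the contributor — now above 1 — so contributing fully is weakly dominant for every player.
So the Nash equilibrium is full contribution by all 6; the group earns 4.6 × 2.00 × 132 = 1214.40.

1214.40 dollars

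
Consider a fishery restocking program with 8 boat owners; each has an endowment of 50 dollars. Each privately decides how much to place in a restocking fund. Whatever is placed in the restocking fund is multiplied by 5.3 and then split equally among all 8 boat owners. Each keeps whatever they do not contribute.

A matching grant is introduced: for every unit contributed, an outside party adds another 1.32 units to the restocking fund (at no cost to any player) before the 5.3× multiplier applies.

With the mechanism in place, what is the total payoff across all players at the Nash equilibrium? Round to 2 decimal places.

4918.40 dollars

The effective private return per unit is now 5.3 × 2.32 / 8 = 1.5370 > 1, so every player's dominant strategy flips to full contribution.
So the Nash equilibrium is full contribution by all 8; the group earns 5.3 × 2.32 × 400 = 4918.40.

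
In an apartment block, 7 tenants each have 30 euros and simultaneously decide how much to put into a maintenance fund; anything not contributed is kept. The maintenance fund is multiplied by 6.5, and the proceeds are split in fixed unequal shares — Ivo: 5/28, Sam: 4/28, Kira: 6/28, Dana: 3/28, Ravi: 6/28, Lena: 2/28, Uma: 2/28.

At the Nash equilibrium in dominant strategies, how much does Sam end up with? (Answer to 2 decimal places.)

Each unit j contributes comes back to j as 6.5 × (j's share), so j prefers to contribute only if that share exceeds 1/6.5 = 0.1538; otherwise keeping the unit dominates.
The shares above 0.1538 belong to Ivo, Kira and Ravi, contributing 30 each; the remaining 4 contribute 0. Total contributed: 90.
Sam keeps 30 and receives 6.5 × 90 × 4/28 = 83.57 from the maintenance fund, for a payoff of 113.57.

113.57 euros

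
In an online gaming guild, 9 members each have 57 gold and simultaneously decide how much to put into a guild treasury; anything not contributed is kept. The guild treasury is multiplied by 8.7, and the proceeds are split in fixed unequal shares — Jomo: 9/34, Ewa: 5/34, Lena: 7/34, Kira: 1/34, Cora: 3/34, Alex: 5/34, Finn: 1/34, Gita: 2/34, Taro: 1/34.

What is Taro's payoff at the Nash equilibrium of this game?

Player j's private return per contributed unit is 8.7 × (j's share). Contributing is weakly dominant for j when that share is at least 1/8.7 = 0.1149, and contributing 0 is dominant otherwise.
Jomo, Ewa, Lena and Alex clear that bar, contributing 57 each; the remaining 5 contribute 0. Total contributed: 228.
Taro keeps 57 and receives 8.7 × 228 × 1/34 = 58.34 from the guild treasury, for a payoff of 115.34.

115.34 gold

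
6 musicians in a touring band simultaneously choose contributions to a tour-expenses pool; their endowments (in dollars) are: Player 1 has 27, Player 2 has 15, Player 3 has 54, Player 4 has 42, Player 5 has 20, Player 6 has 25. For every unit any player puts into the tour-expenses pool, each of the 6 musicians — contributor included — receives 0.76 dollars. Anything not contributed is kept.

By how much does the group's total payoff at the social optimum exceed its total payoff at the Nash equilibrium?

651.48 dollars

The private return per contributed unit is 0.76 < 1 for everyone, so the Nash equilibrium is zero contribution and the group total is Σ E_j = 27 + 15 + 54 + 42 + 20 + 25 = 183.
Each contributed unit returns 4.560 to the group, so the social optimum is full contribution by everyone: group total = 4.560 × 183 = 834.48.
Efficiency loss = (4.560 − 1) × 183 = 651.48.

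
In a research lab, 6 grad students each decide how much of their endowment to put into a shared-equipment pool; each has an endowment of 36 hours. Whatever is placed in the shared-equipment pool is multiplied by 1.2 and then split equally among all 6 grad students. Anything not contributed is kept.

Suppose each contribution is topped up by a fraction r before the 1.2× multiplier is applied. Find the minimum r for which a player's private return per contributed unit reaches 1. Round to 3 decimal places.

4.000

With matching at rate r, one contributed unit becomes (1 + r) in the shared-equipment pool and returns 1.2 × (1 + r) / 6 to the contributor.
Setting this equal to 1: 1 + r = 6/1.2 = 5.0000.
So the minimum matching rate is r = 5.0000 − 1 = 4.000.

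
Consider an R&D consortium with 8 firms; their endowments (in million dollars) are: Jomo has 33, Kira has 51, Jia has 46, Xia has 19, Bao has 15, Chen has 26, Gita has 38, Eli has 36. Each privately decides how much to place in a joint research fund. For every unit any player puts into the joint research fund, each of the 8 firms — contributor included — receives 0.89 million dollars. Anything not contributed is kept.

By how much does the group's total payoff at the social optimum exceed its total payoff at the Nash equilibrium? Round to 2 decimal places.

The private return per contributed unit is 0.89 < 1 for everyone, so the Nash equilibrium is zero contribution and the group total is Σ E_j = 33 + 51 + 46 + 19 + 15 + 26 + 38 + 36 = 264.
Each contributed unit returns 7.120 to the group, so the social optimum is full contribution by everyone: group total = 7.120 × 264 = 1879.68.
Efficiency loss = (7.120 − 1) × 264 = 1615.68.

1615.68 million dollars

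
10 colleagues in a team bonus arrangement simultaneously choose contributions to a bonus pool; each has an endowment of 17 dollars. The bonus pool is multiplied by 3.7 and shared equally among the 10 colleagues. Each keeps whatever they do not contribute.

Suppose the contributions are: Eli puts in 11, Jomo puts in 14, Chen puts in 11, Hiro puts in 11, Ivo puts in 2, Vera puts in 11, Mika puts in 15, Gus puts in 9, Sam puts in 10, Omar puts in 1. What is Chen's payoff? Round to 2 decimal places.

Total contributed: 11 + 14 + 11 + 11 + 2 + 11 + 15 + 9 + 10 + 1 = 95.
Each receives 3.7 × 95 / 10 = 35.15 from the bonus pool.
Chen keeps 17 − 11 = 6, so Chen's payoff is 6 + 35.15 = 41.15.

41.15 dollars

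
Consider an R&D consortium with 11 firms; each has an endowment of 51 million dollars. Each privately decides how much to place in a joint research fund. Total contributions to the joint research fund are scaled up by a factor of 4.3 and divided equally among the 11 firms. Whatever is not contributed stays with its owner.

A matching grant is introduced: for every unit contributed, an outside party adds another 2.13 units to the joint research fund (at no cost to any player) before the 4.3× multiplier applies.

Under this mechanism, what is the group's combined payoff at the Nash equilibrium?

The effective private return per unit is now 4.3 × 3.13 / 11 = 1.2235 > 1, so every player's dominant strategy flips to full contribution.
At the Nash equilibrium everyone contributes 51. Group total payoff = 4.3 × 3.13 × 561 = 7550.50.

7550.50 million dollars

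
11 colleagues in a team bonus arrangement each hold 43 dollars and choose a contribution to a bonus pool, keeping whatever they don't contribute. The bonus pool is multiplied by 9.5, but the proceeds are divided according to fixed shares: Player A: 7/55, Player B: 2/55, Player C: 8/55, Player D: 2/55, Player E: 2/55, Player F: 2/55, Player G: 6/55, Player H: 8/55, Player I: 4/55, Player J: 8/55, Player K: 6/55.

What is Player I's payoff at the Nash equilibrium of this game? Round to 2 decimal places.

For player j, contributing a unit is worthwhile iff 9.5 × (j's share) ≥ 1, i.e. iff j's share is at least 0.1053.
Player A, Player C, Player G, Player H, Player J and Player K are above the threshold, contributing 43 each; the remaining 5 contribute 0. Total contributed: 258.
Player I keeps 43 and receives 9.5 × 258 × 4/55 = 178.25 from the bonus pool, for a payoff of 221.25.

221.25 dollars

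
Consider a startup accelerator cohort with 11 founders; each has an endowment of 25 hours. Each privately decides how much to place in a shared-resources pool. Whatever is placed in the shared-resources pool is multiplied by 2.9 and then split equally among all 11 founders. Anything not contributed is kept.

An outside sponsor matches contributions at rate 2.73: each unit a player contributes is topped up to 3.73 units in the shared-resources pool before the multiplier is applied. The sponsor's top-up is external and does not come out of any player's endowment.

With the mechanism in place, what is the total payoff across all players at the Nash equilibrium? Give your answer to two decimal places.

275.00 hours

The effective private return is 2.9 × 3.73 / 11 = 0.9834, which is still under 1, so the mechanism doesn't change anyone's dominant strategy: zero contribution.
At the Nash equilibrium no one contributes; group total payoff = 11 × 25 = 275.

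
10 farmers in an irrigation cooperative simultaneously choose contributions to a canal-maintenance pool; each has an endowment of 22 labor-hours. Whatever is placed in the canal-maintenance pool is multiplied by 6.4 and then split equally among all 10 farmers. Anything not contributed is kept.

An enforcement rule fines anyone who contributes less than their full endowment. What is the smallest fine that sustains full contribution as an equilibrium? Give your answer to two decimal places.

7.92 labor-hours

Given the others contribute fully, the best deviation is to contribute 0 (any partial contribution still incurs the fine and gives up units whose private return 0.6400 is below 1).
Deviating from 22 to 0 saves 22 labor-hours but forfeits the deviator's share of the drop in the canal-maintenance pool: 6.4/10 × 22 = 14.08.
So the deviation gain is 22 − 14.08 = 7.92, and the fine must be at least 7.92 labor-hours to wipe it out.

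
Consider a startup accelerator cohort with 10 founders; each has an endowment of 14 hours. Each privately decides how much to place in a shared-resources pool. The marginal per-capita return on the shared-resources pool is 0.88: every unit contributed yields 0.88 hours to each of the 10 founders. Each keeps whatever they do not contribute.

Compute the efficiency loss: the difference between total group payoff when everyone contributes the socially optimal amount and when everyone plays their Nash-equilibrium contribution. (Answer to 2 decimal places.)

The private return per contributed unit is 0.88 < 1, so contributing 0 is dominant for every player. At the Nash equilibrium everyone keeps their 14, and the group total is 10 × 14 = 140.
Each contributed unit returns 8.800 to the group as a whole (0.88 to each of 10 players), which exceeds 1, so the social optimum is full contribution: group total = 8.800 × 140 = 1232.00.
Efficiency loss = 1232.00 − 140 = 1092.00.

1092.00 hours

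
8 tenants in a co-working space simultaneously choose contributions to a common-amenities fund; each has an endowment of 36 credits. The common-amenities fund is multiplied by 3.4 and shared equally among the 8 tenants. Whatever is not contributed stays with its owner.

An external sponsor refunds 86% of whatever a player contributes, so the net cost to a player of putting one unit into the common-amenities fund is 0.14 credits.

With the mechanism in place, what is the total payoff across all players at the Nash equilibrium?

The effective private return per unit is now (3.4/8) / 0.14 = 3.0357 > 1, so every player's dominant strategy flips to full contribution.
At the Nash equilibrium everyone contributes 36. Group total payoff = 8 × (36 × 0.86 + 3.4 × 36) = 1226.88.

1226.88 credits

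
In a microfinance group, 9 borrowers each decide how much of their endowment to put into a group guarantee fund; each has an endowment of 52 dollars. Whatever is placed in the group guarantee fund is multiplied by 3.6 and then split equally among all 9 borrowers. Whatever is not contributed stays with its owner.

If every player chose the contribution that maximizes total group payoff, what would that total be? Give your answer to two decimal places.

1684.80 dollars

Each contributed unit returns 3.600 to the group as a whole (0.4000 to each of 9 players), which exceeds 1, so the social optimum is full contribution: group total = 3.600 × 468 = 1684.80.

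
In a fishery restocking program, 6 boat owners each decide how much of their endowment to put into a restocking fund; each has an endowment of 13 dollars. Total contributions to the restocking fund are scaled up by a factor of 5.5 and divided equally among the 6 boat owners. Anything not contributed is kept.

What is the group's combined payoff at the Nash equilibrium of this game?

Each contributed unit returns 5.5/6 = 0.9167 to its contributor — below 1 — so contributing 0 is dominant for every player. At the Nash equilibrium everyone keeps their 13, and the group total is 6 × 13 = 78.

78.00 dollars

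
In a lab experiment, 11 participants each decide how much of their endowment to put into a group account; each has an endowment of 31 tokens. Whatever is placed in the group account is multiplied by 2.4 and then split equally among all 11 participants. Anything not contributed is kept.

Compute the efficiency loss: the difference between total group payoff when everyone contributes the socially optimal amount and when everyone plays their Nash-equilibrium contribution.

477.40 tokens

Each contributed unit returns 2.4/11 = 0.2182 to its contributor — below 1 — so contributing 0 is dominant for every player. At the Nash equilibrium everyone keeps their 31, and the group total is 11 × 31 = 341.
Each contributed unit returns 2.400 to the group as a whole (0.2182 to each of 11 players), which exceeds 1, so the social optimum is full contribution: group total = 2.400 × 341 = 818.40.
Efficiency loss = 818.40 − 341 = 477.40.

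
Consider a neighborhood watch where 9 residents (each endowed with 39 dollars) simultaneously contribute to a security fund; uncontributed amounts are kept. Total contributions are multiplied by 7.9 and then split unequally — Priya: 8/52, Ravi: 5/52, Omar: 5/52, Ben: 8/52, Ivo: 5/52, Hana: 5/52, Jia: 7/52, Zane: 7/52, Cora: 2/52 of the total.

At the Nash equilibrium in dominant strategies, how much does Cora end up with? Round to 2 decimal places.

A player with share s gets back 7.9·s per unit contributed, so full contribution is dominant for anyone with s > 1/7.9 = 0.1266 and zero contribution is dominant for anyone below.
Priya, Ben, Jia and Zane clear that bar, contributing 39 each; the remaining 5 contribute 0. Total contributed: 156.
Cora keeps 39 and receives 7.9 × 156 × 2/52 = 47.40 from the security fund, for a payoff of 86.40.

86.40 dollars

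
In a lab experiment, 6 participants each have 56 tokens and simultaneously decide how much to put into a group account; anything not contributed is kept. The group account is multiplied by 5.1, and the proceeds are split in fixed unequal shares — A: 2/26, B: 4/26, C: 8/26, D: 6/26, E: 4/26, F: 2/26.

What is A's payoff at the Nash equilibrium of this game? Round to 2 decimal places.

99.94 tokens

A player with share s gets back 5.1·s per unit contributed, so full contribution is dominant for anyone with s > 1/5.1 = 0.1961 and zero contribution is dominant for anyone below.
The shares above 0.1961 belong to C and D, contributing 56 each; the remaining 4 contribute 0. Total contributed: 112.
A keeps 56 and receives 5.1 × 112 × 2/26 = 43.94 from the group account, for a payoff of 99.94.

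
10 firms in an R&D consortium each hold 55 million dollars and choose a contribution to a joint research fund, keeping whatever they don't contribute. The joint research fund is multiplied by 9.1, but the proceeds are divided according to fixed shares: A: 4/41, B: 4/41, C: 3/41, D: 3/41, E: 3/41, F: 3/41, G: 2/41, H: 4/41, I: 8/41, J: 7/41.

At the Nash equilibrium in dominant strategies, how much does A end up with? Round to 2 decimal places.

152.66 million dollars

Each unit j contributes comes back to j as 9.1 × (j's share), so j prefers to contribute only if that share exceeds 1/9.1 = 0.1099; otherwise keeping the unit dominates.
The shares above 0.1099 belong to I and J, contributing 55 each; the remaining 8 contribute 0. Total contributed: 110.
A keeps 55 and receives 9.1 × 110 × 4/41 = 97.66 from the joint research fund, for a payoff of 152.66.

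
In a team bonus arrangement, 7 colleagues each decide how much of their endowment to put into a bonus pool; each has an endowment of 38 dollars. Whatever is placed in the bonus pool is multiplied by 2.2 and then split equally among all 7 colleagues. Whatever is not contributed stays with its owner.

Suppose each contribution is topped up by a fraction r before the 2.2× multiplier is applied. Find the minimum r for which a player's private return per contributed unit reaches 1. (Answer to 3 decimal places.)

With matching at rate r, one contributed unit becomes (1 + r) in the bonus pool and returns 2.2 × (1 + r) / 7 to the contributor.
Setting this equal to 1: 1 + r = 7/2.2 = 3.1818.
So the minimum matching rate is r = 3.1818 − 1 = 2.182.

2.182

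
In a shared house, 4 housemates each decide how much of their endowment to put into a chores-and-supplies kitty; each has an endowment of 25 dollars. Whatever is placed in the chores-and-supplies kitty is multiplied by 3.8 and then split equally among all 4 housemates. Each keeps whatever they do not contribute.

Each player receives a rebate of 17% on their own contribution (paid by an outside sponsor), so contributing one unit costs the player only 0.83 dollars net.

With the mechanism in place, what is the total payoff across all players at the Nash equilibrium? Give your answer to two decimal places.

397.00 dollars

Under the mechanism each unit contributed yields (3.8/4) / 0.83 = 1.1446 back to its contributor per unit of net cost, which exceeds 1, making full contribution the dominant choice for everyone.
At the Nash equilibrium everyone contributes 25. Group total payoff = 4 × (25 × 0.17 + 3.8 × 25) = 397.00.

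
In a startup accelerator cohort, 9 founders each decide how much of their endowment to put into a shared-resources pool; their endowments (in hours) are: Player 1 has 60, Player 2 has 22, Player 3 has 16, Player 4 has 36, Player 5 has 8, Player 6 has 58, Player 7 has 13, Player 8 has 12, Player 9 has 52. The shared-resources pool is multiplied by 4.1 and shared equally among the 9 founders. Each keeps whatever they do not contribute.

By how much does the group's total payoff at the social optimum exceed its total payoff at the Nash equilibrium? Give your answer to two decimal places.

The private return per contributed unit is 4.1/9 = 0.4556 < 1 for every player regardless of endowment, so the Nash equilibrium is zero contribution and the group total is Σ E_j = 60 + 22 + 16 + 36 + 8 + 58 + 13 + 12 + 52 = 277.
Each contributed unit returns 4.100 to the group, so the social optimum is full contribution by everyone: group total = 4.100 × 277 = 1135.70.
Efficiency loss = (4.100 − 1) × 277 = 858.70.

858.70 hours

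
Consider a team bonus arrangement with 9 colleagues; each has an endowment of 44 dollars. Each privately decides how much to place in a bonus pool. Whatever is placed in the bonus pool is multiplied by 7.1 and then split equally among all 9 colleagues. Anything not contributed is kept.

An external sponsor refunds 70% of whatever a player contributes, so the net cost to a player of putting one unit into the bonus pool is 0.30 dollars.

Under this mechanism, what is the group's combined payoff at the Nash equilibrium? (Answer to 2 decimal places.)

3088.80 dollars

The effective private return per unit is now (7.1/9) / 0.30 = 2.6296 > 1, so every player's dominant strategy flips to full contribution.
At the Nash equilibrium everyone contributes 44. Group total payoff = 9 × (44 × 0.70 + 7.1 × 44) = 3088.80.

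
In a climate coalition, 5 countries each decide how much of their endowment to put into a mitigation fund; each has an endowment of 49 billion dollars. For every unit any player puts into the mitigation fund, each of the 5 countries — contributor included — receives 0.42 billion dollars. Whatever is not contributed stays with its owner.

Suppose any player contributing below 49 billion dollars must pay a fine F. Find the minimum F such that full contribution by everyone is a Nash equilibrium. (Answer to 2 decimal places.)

28.42 billion dollars

Given the others contribute fully, the best deviation is to contribute 0 (any partial contribution still incurs the fine and gives up units whose private return 0.42 is below 1).
Deviating from 49 to 0 saves 49 billion dollars but forfeits the deviator's share of the drop in the mitigation fund: 0.42 × 49 = 20.58.
So the deviation gain is 49 − 20.58 = 28.42, and the fine must be at least 28.42 billion dollars to wipe it out.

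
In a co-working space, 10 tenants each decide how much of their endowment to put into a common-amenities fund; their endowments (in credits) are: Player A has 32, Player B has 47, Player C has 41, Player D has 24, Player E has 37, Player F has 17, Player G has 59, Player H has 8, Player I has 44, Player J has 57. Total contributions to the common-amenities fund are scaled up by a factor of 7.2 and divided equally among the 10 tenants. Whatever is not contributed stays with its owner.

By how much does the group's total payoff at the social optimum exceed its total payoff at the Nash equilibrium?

The private return per contributed unit is 7.2/10 = 0.7200 < 1 for every player regardless of endowment, so the Nash equilibrium is zero contribution and the group total is Σ E_j = 32 + 47 + 41 + 24 + 37 + 17 + 59 + 8 + 44 + 57 = 366.
Each contributed unit returns 7.200 to the group, so the social optimum is full contribution by everyone: group total = 7.200 × 366 = 2635.20.
Efficiency loss = (7.200 − 1) × 366 = 2269.20.

2269.20 credits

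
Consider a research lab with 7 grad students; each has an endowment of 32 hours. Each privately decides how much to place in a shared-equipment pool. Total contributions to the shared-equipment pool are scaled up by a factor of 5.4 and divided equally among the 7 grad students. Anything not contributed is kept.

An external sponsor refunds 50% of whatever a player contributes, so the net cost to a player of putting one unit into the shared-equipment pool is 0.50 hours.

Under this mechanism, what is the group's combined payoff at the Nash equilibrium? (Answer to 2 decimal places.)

With the mechanism, a contributed unit returns (5.4/7) / 0.50 = 1.5429 per unit of net cost to the contributor — now above 1 — so contributing fully is weakly dominant for every player.
So the Nash equilibrium is full contribution by all 7; the group earns 7 × (32 × 0.50 + 5.4 × 32) = 1321.60.

1321.60 hours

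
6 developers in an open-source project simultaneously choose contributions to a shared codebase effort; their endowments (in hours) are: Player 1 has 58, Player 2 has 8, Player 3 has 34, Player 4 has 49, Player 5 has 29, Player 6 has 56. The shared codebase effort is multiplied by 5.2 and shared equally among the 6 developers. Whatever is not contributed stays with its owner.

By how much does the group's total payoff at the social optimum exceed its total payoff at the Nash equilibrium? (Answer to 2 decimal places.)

982.80 hours

The private return per contributed unit is 5.2/6 = 0.8667 < 1 for every player regardless of endowment, so the Nash equilibrium is zero contribution and the group total is Σ E_j = 58 + 8 + 34 + 49 + 29 + 56 = 234.
Each contributed unit returns 5.200 to the group, so the social optimum is full contribution by everyone: group total = 5.200 × 234 = 1216.80.
Efficiency loss = (5.200 − 1) × 234 = 982.80.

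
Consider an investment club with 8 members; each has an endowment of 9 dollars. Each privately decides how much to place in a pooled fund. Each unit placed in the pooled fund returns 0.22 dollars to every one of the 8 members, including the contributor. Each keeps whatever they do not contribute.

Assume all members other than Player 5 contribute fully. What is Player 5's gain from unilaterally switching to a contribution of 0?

7.02 dollars

Switching from a contribution of 9 to 0 lets Player 5 keep an extra 9 dollars, but lowers the pooled fund by 9, which costs Player 5 their own share of that drop: 0.22 × 9 = 1.98.
Net gain = 9 − 1.98 = 7.02. The private return per contributed unit (0.22) is below 1, so free-riding is indeed the best response regardless of what the others do.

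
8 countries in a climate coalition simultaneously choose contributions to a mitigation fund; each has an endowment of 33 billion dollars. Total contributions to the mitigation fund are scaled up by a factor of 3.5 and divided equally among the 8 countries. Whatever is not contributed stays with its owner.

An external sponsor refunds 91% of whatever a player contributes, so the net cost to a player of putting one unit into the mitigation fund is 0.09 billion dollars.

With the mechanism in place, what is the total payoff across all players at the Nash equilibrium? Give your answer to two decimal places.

1164.24 billion dollars

The effective private return per unit is now (3.5/8) / 0.09 = 4.8611 > 1, so every player's dominant strategy flips to full contribution.
So the Nash equilibrium is full contribution by all 8; the group earns 8 × (33 × 0.91 + 3.5 × 33) = 1164.24.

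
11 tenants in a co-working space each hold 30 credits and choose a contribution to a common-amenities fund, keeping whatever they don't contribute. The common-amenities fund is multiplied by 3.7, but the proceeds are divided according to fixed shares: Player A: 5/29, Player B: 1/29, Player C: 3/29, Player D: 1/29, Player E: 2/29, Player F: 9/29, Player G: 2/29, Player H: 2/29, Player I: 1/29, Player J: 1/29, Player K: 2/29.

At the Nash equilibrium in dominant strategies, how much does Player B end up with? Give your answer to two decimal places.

A player with share s gets back 3.7·s per unit contributed, so full contribution is dominant for anyone with s > 1/3.7 = 0.2703 and zero contribution is dominant for anyone below.
The only share above 0.2703 is Player F's 9/29, contributing 30; the remaining 10 contribute 0. Total contributed: 30.
Player B keeps 30 and receives 3.7 × 30 × 1/29 = 3.83 from the common-amenities fund, for a payoff of 33.83.

33.83 credits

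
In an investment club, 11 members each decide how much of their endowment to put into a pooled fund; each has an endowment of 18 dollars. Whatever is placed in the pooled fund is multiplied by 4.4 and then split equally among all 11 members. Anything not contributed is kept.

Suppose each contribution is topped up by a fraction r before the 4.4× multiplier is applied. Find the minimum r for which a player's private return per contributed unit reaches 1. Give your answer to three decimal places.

With matching at rate r, one contributed unit becomes (1 + r) in the pooled fund and returns 4.4 × (1 + r) / 11 to the contributor.
Setting this equal to 1: 1 + r = 11/4.4 = 2.5000.
So the minimum matching rate is r = 2.5000 − 1 = 1.500.

1.500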